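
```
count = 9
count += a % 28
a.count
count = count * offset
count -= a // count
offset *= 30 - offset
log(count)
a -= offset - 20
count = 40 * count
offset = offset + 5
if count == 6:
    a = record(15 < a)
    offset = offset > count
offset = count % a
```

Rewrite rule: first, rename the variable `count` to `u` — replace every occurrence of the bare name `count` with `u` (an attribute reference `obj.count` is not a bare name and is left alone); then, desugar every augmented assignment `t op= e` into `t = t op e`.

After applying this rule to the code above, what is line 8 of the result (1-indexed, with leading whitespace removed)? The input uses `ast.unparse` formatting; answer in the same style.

a = a - (offset - 20)

Transformed code:
u = 9
u = u + a % 28
a.count
u = u * offset
u = u - a // u
offset = offset * (30 - offset)
log(u)
a = a - (offset - 20)
u = 40 * u
offset = offset + 5
if u == 6:
    a = record(15 < a)
    offset = offset > u
offset = u % a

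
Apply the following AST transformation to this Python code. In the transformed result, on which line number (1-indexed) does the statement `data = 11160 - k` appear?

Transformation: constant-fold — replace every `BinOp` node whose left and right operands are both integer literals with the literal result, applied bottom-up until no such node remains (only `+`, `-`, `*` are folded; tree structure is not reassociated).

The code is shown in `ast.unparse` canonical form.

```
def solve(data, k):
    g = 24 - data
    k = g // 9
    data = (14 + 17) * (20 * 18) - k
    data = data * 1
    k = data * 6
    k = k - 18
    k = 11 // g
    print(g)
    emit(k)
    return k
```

Transformed code:
def solve(data, k):
    g = 24 - data
    k = g // 9
    data = 11160 - k
    data = data * 1
    k = data * 6
    k = k - 18
    k = 11 // g
    print(g)
    emit(k)
    return k

4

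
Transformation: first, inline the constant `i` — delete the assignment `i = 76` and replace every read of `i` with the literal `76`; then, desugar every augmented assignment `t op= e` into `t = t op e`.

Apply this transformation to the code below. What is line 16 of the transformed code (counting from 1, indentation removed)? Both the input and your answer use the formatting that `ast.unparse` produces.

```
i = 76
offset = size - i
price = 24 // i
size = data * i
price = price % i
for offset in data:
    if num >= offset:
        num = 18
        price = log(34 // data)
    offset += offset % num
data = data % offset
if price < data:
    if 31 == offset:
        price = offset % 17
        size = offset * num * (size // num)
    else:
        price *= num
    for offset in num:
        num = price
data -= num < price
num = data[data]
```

Transformed code:
offset = size - 76
price = 24 // 76
size = data * 76
price = price % 76
for offset in data:
    if num >= offset:
        num = 18
        price = log(34 // data)
    offset = offset + offset % num
data = data % offset
if price < data:
    if 31 == offset:
        price = offset % 17
        size = offset * num * (size // num)
    else:
        price = price * num
    for offset in num:
        num = price
data = data - (num < price)
num = data[data]

price = price * num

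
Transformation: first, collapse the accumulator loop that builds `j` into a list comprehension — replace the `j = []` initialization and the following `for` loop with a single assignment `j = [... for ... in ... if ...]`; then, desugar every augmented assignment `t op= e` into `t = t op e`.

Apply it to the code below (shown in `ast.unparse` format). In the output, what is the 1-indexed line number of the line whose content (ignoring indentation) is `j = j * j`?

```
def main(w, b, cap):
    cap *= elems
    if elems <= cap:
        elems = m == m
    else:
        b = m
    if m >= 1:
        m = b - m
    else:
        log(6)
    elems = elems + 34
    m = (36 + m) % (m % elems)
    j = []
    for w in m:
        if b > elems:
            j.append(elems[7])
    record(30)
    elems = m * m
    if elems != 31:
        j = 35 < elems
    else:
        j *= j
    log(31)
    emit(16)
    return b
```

19

Transformed code:
def main(w, b, cap):
    cap = cap * elems
    if elems <= cap:
        elems = m == m
    else:
        b = m
    if m >= 1:
        m = b - m
    else:
        log(6)
    elems = elems + 34
    m = (36 + m) % (m % elems)
    j = [elems[7] for w in m if b > elems]
    record(30)
    elems = m * m
    if elems != 31:
        j = 35 < elems
    else:
        j = j * j
    log(31)
    emit(16)
    return b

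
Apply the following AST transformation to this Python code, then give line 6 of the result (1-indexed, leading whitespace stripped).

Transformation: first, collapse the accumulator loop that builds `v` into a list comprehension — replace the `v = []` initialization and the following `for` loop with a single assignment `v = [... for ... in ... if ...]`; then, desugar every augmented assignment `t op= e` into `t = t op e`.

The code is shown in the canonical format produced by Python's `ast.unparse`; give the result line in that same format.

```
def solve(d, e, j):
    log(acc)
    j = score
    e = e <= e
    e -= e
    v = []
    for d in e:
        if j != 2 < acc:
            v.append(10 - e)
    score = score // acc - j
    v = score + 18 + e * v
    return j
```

v = [10 - e for d in e if j != 2 < acc]

Transformed code:
def solve(d, e, j):
    log(acc)
    j = score
    e = e <= e
    e = e - e
    v = [10 - e for d in e if j != 2 < acc]
    score = score // acc - j
    v = score + 18 + e * v
    return j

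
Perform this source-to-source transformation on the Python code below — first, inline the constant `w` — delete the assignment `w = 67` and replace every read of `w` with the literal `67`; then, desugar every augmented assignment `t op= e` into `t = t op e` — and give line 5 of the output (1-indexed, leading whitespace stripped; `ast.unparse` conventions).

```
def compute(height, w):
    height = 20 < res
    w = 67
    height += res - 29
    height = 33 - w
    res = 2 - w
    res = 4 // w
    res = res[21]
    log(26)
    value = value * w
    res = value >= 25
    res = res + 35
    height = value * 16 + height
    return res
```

Transformed code:
def compute(height, w):
    height = 20 < res
    height = height + (res - 29)
    height = 33 - 67
    res = 2 - 67
    res = 4 // 67
    res = res[21]
    log(26)
    value = value * 67
    res = value >= 25
    res = res + 35
    height = value * 16 + height
    return res

res = 2 - 67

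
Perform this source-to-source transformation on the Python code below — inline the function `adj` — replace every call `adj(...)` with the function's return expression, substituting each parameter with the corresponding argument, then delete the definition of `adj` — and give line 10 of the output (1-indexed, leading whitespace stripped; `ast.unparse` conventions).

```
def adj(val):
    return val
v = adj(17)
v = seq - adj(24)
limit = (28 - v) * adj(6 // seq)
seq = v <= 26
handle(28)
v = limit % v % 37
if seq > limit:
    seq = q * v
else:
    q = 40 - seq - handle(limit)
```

Transformed code:
v = 17
v = seq - 24
limit = (28 - v) * (6 // seq)
seq = v <= 26
handle(28)
v = limit % v % 37
if seq > limit:
    seq = q * v
else:
    q = 40 - seq - handle(limit)

q = 40 - seq - handle(limit)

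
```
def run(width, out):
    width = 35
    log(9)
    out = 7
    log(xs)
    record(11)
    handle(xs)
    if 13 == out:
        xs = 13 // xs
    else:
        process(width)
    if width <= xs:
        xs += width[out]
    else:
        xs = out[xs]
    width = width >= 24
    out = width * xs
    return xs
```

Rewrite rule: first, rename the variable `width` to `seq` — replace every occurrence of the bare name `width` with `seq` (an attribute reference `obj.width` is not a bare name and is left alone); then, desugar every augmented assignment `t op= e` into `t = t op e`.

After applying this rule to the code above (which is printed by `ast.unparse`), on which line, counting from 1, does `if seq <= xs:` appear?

12

Transformed code:
def run(seq, out):
    seq = 35
    log(9)
    out = 7
    log(xs)
    record(11)
    handle(xs)
    if 13 == out:
        xs = 13 // xs
    else:
        process(seq)
    if seq <= xs:
        xs = xs + seq[out]
    else:
        xs = out[xs]
    seq = seq >= 24
    out = seq * xs
    return xs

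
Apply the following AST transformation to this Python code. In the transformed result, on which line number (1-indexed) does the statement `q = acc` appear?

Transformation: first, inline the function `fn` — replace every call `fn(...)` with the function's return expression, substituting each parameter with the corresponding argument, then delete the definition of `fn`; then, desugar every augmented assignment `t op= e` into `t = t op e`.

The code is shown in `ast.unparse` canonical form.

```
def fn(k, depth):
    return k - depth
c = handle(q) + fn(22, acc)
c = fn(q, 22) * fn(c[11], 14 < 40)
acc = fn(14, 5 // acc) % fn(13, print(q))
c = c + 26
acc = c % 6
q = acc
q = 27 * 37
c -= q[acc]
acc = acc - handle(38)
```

6

Transformed code:
c = handle(q) + (22 - acc)
c = (q - 22) * (c[11] - (14 < 40))
acc = (14 - 5 // acc) % (13 - print(q))
c = c + 26
acc = c % 6
q = acc
q = 27 * 37
c = c - q[acc]
acc = acc - handle(38)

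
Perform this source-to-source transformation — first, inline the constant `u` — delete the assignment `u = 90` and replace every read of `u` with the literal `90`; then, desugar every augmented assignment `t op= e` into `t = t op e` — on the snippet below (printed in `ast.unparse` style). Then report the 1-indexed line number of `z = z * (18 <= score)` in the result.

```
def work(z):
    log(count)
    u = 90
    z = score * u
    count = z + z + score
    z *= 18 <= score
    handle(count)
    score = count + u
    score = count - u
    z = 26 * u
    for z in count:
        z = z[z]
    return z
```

5

Transformed code:
def work(z):
    log(count)
    z = score * 90
    count = z + z + score
    z = z * (18 <= score)
    handle(count)
    score = count + 90
    score = count - 90
    z = 26 * 90
    for z in count:
        z = z[z]
    return z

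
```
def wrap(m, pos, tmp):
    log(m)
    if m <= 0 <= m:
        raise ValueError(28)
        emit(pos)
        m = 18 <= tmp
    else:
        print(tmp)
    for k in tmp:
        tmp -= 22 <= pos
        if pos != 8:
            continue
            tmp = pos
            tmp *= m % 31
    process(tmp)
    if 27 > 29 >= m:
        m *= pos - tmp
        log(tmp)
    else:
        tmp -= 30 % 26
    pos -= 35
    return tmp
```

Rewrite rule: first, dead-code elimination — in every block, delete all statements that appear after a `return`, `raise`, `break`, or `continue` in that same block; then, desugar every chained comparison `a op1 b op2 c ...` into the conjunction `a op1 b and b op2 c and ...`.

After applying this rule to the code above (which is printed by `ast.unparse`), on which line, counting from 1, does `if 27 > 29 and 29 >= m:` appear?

12

Transformed code:
def wrap(m, pos, tmp):
    log(m)
    if m <= 0 and 0 <= m:
        raise ValueError(28)
    else:
        print(tmp)
    for k in tmp:
        tmp -= 22 <= pos
        if pos != 8:
            continue
    process(tmp)
    if 27 > 29 and 29 >= m:
        m *= pos - tmp
        log(tmp)
    else:
        tmp -= 30 % 26
    pos -= 35
    return tmp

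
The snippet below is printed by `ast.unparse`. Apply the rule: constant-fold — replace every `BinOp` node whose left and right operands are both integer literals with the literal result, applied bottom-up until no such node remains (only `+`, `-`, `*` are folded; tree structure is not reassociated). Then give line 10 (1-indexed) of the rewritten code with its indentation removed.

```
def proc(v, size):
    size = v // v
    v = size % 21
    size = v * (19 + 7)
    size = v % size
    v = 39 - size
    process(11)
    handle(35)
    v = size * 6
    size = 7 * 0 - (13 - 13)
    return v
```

size = 0

Transformed code:
def proc(v, size):
    size = v // v
    v = size % 21
    size = v * 26
    size = v % size
    v = 39 - size
    process(11)
    handle(35)
    v = size * 6
    size = 0
    return v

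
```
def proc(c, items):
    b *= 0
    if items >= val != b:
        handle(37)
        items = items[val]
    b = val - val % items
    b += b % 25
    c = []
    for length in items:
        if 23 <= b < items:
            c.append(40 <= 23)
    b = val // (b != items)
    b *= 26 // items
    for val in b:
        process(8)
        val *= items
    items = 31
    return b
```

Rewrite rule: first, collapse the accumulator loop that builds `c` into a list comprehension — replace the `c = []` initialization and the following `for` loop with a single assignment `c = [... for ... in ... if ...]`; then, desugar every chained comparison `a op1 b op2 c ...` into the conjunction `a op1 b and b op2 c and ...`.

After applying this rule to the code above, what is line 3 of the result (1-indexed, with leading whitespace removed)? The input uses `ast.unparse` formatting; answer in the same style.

Transformed code:
def proc(c, items):
    b *= 0
    if items >= val and val != b:
        handle(37)
        items = items[val]
    b = val - val % items
    b += b % 25
    c = [40 <= 23 for length in items if 23 <= b and b < items]
    b = val // (b != items)
    b *= 26 // items
    for val in b:
        process(8)
        val *= items
    items = 31
    return b

if items >= val and val != b:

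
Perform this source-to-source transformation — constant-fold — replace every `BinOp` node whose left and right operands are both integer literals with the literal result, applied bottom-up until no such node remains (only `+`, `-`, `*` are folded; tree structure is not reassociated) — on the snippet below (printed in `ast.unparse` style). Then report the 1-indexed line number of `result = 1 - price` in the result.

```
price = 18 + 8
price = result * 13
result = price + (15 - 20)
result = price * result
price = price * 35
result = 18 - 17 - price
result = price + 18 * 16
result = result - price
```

6

Transformed code:
price = 26
price = result * 13
result = price + -5
result = price * result
price = price * 35
result = 1 - price
result = price + 288
result = result - price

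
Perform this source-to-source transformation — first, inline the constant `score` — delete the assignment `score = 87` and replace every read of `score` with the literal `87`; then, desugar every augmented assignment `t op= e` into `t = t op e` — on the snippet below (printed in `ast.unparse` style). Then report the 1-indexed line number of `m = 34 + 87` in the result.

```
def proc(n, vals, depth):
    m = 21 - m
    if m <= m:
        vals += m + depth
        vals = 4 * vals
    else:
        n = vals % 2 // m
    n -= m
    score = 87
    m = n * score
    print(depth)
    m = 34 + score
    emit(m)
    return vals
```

11

Transformed code:
def proc(n, vals, depth):
    m = 21 - m
    if m <= m:
        vals = vals + (m + depth)
        vals = 4 * vals
    else:
        n = vals % 2 // m
    n = n - m
    m = n * 87
    print(depth)
    m = 34 + 87
    emit(m)
    return vals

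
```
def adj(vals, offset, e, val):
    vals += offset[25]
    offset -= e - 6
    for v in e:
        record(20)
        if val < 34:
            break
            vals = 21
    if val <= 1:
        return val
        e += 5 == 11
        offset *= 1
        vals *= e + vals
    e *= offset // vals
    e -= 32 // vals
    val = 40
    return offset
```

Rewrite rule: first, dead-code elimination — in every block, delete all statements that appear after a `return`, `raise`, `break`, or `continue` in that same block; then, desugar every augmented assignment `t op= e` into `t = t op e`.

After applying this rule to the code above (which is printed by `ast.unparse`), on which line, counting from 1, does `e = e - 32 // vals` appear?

Transformed code:
def adj(vals, offset, e, val):
    vals = vals + offset[25]
    offset = offset - (e - 6)
    for v in e:
        record(20)
        if val < 34:
            break
    if val <= 1:
        return val
    e = e * (offset // vals)
    e = e - 32 // vals
    val = 40
    return offset

11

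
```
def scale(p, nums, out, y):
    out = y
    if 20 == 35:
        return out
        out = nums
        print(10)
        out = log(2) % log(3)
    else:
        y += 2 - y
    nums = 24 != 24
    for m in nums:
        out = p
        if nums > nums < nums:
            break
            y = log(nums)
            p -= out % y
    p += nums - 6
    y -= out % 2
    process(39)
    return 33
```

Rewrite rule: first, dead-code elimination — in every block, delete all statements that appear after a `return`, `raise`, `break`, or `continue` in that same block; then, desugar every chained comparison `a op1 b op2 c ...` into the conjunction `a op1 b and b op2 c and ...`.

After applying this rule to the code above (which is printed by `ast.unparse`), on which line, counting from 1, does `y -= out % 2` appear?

13

Transformed code:
def scale(p, nums, out, y):
    out = y
    if 20 == 35:
        return out
    else:
        y += 2 - y
    nums = 24 != 24
    for m in nums:
        out = p
        if nums > nums and nums < nums:
            break
    p += nums - 6
    y -= out % 2
    process(39)
    return 33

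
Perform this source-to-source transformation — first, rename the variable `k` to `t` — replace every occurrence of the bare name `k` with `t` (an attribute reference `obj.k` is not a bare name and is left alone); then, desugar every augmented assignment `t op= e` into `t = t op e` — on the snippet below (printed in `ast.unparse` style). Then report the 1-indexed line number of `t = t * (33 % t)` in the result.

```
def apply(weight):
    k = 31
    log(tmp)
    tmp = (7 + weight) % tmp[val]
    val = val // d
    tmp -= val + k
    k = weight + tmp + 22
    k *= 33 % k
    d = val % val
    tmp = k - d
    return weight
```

8

Transformed code:
def apply(weight):
    t = 31
    log(tmp)
    tmp = (7 + weight) % tmp[val]
    val = val // d
    tmp = tmp - (val + t)
    t = weight + tmp + 22
    t = t * (33 % t)
    d = val % val
    tmp = t - d
    return weight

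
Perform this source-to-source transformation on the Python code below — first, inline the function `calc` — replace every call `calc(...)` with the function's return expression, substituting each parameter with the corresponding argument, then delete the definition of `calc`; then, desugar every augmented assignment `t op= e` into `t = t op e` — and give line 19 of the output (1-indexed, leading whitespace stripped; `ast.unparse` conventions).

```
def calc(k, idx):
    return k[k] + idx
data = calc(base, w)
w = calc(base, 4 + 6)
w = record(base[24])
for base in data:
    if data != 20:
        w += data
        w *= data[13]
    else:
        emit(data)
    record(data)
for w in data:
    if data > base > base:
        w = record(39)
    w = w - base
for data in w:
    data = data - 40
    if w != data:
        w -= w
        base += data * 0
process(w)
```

Transformed code:
data = base[base] + w
w = base[base] + (4 + 6)
w = record(base[24])
for base in data:
    if data != 20:
        w = w + data
        w = w * data[13]
    else:
        emit(data)
    record(data)
for w in data:
    if data > base > base:
        w = record(39)
    w = w - base
for data in w:
    data = data - 40
    if w != data:
        w = w - w
        base = base + data * 0
process(w)

base = base + data * 0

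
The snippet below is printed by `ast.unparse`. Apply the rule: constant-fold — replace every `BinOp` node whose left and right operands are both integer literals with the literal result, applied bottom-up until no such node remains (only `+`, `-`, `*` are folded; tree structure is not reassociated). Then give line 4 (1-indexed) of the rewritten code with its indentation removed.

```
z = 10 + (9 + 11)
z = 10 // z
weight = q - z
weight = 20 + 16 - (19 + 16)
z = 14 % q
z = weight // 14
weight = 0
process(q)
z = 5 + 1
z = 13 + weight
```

Transformed code:
z = 30
z = 10 // z
weight = q - z
weight = 1
z = 14 % q
z = weight // 14
weight = 0
process(q)
z = 6
z = 13 + weight

weight = 1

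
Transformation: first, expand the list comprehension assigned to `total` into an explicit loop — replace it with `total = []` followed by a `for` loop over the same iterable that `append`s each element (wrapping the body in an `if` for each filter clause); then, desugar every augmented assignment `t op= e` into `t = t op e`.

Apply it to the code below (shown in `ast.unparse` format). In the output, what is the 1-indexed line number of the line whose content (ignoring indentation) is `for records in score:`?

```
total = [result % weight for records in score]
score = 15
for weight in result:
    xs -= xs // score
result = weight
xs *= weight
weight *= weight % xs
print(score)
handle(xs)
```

2

Transformed code:
total = []
for records in score:
    total.append(result % weight)
score = 15
for weight in result:
    xs = xs - xs // score
result = weight
xs = xs * weight
weight = weight * (weight % xs)
print(score)
handle(xs)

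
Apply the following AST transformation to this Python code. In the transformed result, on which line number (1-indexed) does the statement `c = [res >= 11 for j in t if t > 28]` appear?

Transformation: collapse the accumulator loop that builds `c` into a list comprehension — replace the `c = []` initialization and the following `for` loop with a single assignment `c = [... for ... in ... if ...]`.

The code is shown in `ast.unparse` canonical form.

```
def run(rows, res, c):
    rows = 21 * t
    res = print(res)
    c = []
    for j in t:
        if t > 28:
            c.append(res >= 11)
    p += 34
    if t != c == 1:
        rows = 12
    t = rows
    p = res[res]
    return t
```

Transformed code:
def run(rows, res, c):
    rows = 21 * t
    res = print(res)
    c = [res >= 11 for j in t if t > 28]
    p += 34
    if t != c == 1:
        rows = 12
    t = rows
    p = res[res]
    return t

4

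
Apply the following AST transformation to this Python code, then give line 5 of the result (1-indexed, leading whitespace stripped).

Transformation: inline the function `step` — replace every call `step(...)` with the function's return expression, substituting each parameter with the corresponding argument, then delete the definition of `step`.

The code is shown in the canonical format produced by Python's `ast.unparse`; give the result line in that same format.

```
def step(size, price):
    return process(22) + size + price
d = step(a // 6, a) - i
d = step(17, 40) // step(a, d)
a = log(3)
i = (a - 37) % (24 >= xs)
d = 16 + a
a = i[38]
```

Transformed code:
d = process(22) + a // 6 + a - i
d = (process(22) + 17 + 40) // (process(22) + a + d)
a = log(3)
i = (a - 37) % (24 >= xs)
d = 16 + a
a = i[38]

d = 16 + a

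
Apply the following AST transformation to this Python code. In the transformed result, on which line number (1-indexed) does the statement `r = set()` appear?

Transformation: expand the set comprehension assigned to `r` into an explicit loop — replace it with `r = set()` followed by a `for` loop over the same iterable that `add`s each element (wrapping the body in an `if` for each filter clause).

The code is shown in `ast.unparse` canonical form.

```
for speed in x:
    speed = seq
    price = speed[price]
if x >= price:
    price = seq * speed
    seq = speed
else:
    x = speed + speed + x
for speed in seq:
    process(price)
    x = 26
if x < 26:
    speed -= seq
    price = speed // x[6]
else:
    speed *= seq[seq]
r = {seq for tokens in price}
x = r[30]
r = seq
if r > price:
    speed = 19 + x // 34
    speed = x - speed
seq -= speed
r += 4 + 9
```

17

Transformed code:
for speed in x:
    speed = seq
    price = speed[price]
if x >= price:
    price = seq * speed
    seq = speed
else:
    x = speed + speed + x
for speed in seq:
    process(price)
    x = 26
if x < 26:
    speed -= seq
    price = speed // x[6]
else:
    speed *= seq[seq]
r = set()
for tokens in price:
    r.add(seq)
x = r[30]
r = seq
if r > price:
    speed = 19 + x // 34
    speed = x - speed
seq -= speed
r += 4 + 9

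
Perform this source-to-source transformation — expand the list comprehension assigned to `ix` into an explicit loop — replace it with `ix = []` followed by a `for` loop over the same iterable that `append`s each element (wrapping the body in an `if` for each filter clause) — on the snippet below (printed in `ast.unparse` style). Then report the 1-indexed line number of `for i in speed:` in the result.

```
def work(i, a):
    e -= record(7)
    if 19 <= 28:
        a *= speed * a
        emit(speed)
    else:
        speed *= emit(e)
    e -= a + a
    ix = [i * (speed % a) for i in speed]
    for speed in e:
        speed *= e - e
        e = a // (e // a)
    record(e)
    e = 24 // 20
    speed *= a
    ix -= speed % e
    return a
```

10

Transformed code:
def work(i, a):
    e -= record(7)
    if 19 <= 28:
        a *= speed * a
        emit(speed)
    else:
        speed *= emit(e)
    e -= a + a
    ix = []
    for i in speed:
        ix.append(i * (speed % a))
    for speed in e:
        speed *= e - e
        e = a // (e // a)
    record(e)
    e = 24 // 20
    speed *= a
    ix -= speed % e
    return a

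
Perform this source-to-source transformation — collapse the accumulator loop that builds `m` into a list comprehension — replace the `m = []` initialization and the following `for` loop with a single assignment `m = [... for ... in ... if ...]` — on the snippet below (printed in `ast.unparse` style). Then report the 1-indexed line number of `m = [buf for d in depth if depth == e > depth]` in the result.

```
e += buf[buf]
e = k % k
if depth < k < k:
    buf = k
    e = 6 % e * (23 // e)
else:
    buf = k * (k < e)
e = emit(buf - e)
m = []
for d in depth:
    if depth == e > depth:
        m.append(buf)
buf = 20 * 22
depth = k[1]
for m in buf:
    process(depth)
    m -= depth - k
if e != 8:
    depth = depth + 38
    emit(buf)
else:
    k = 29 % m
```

Transformed code:
e += buf[buf]
e = k % k
if depth < k < k:
    buf = k
    e = 6 % e * (23 // e)
else:
    buf = k * (k < e)
e = emit(buf - e)
m = [buf for d in depth if depth == e > depth]
buf = 20 * 22
depth = k[1]
for m in buf:
    process(depth)
    m -= depth - k
if e != 8:
    depth = depth + 38
    emit(buf)
else:
    k = 29 % m

9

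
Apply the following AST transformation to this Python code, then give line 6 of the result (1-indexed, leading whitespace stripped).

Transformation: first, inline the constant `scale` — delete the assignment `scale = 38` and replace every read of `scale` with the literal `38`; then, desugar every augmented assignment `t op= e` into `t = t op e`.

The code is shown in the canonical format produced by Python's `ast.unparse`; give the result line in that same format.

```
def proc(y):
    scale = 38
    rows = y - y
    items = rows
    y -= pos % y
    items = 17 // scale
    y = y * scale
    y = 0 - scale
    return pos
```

Transformed code:
def proc(y):
    rows = y - y
    items = rows
    y = y - pos % y
    items = 17 // 38
    y = y * 38
    y = 0 - 38
    return pos

y = y * 38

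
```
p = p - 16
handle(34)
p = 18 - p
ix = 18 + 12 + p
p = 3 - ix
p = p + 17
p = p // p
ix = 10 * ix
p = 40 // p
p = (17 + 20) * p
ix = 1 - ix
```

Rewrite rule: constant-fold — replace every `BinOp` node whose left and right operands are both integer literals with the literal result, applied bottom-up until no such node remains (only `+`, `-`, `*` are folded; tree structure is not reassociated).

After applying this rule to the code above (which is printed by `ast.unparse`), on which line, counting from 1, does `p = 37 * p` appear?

Transformed code:
p = p - 16
handle(34)
p = 18 - p
ix = 30 + p
p = 3 - ix
p = p + 17
p = p // p
ix = 10 * ix
p = 40 // p
p = 37 * p
ix = 1 - ix

10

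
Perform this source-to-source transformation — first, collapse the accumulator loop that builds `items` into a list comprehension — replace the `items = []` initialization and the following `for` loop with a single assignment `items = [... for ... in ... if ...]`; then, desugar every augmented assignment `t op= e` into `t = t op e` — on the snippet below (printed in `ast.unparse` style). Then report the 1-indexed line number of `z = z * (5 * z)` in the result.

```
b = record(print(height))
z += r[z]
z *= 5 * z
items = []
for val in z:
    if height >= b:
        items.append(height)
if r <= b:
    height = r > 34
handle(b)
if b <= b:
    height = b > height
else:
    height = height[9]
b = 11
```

3

Transformed code:
b = record(print(height))
z = z + r[z]
z = z * (5 * z)
items = [height for val in z if height >= b]
if r <= b:
    height = r > 34
handle(b)
if b <= b:
    height = b > height
else:
    height = height[9]
b = 11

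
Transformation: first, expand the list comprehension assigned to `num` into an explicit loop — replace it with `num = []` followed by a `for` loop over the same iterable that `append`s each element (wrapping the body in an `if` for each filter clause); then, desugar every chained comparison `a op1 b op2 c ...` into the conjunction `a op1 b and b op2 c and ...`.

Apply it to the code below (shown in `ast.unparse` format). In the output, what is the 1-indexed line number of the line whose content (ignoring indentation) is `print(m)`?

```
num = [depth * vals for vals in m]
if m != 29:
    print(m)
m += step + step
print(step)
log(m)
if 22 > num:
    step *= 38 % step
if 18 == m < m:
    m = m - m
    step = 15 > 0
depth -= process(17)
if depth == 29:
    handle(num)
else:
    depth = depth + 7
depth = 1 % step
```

Transformed code:
num = []
for vals in m:
    num.append(depth * vals)
if m != 29:
    print(m)
m += step + step
print(step)
log(m)
if 22 > num:
    step *= 38 % step
if 18 == m and m < m:
    m = m - m
    step = 15 > 0
depth -= process(17)
if depth == 29:
    handle(num)
else:
    depth = depth + 7
depth = 1 % step

5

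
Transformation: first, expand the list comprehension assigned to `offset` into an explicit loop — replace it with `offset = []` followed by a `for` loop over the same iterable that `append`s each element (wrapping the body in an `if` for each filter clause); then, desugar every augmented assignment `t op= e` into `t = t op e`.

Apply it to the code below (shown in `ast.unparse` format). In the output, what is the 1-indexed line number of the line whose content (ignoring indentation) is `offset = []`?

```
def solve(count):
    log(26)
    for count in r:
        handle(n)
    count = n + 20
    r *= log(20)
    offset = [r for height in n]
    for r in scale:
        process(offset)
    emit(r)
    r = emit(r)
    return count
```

Transformed code:
def solve(count):
    log(26)
    for count in r:
        handle(n)
    count = n + 20
    r = r * log(20)
    offset = []
    for height in n:
        offset.append(r)
    for r in scale:
        process(offset)
    emit(r)
    r = emit(r)
    return count

7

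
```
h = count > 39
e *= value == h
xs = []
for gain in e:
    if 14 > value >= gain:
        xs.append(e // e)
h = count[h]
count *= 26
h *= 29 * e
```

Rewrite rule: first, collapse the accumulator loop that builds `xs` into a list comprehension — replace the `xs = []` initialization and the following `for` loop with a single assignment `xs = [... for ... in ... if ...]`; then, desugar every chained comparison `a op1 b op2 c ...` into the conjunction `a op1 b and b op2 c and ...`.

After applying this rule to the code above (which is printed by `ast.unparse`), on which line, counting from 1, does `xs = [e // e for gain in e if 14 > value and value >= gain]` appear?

3

Transformed code:
h = count > 39
e *= value == h
xs = [e // e for gain in e if 14 > value and value >= gain]
h = count[h]
count *= 26
h *= 29 * e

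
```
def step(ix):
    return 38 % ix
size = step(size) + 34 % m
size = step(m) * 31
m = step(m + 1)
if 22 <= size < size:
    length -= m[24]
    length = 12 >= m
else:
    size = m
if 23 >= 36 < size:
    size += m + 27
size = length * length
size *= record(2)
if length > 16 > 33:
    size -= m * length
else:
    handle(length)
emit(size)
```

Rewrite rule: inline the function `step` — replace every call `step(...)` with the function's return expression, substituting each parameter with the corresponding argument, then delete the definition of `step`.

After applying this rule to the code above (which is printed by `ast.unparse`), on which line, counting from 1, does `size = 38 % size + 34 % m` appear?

1

Transformed code:
size = 38 % size + 34 % m
size = 38 % m * 31
m = 38 % (m + 1)
if 22 <= size < size:
    length -= m[24]
    length = 12 >= m
else:
    size = m
if 23 >= 36 < size:
    size += m + 27
size = length * length
size *= record(2)
if length > 16 > 33:
    size -= m * length
else:
    handle(length)
emit(size)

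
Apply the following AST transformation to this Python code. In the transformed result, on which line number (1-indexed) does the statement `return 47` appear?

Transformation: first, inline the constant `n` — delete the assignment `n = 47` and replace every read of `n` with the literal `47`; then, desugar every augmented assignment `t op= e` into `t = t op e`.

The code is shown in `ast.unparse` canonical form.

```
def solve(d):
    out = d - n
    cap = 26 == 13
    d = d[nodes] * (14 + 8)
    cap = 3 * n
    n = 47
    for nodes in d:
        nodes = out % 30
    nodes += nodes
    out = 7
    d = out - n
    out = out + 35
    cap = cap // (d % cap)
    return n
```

13

Transformed code:
def solve(d):
    out = d - 47
    cap = 26 == 13
    d = d[nodes] * (14 + 8)
    cap = 3 * 47
    for nodes in d:
        nodes = out % 30
    nodes = nodes + nodes
    out = 7
    d = out - 47
    out = out + 35
    cap = cap // (d % cap)
    return 47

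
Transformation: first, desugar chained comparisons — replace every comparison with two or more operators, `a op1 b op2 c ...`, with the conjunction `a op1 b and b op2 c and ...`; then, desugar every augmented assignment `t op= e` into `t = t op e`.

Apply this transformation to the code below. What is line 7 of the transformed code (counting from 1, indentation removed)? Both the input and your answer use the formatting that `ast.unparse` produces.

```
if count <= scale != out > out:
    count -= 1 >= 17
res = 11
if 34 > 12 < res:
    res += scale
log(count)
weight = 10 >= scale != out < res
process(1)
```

Transformed code:
if count <= scale and scale != out and (out > out):
    count = count - (1 >= 17)
res = 11
if 34 > 12 and 12 < res:
    res = res + scale
log(count)
weight = 10 >= scale and scale != out and (out < res)
process(1)

weight = 10 >= scale and scale != out and (out < res)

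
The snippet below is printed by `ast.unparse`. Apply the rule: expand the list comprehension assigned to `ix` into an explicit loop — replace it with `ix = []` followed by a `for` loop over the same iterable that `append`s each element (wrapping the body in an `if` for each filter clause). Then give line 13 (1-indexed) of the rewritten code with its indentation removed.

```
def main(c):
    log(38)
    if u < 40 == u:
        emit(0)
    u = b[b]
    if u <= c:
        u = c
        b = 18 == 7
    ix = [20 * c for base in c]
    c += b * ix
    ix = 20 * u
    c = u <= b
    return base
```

Transformed code:
def main(c):
    log(38)
    if u < 40 == u:
        emit(0)
    u = b[b]
    if u <= c:
        u = c
        b = 18 == 7
    ix = []
    for base in c:
        ix.append(20 * c)
    c += b * ix
    ix = 20 * u
    c = u <= b
    return base

ix = 20 * u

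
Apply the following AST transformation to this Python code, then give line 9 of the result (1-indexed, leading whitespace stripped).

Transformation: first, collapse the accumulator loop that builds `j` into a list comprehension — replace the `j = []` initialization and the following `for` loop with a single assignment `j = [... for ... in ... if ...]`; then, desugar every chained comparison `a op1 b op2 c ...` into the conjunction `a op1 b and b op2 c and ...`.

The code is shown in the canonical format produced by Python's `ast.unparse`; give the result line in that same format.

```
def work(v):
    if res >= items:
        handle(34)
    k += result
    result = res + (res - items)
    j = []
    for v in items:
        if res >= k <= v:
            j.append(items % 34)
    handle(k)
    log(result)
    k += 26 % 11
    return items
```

k += 26 % 11

Transformed code:
def work(v):
    if res >= items:
        handle(34)
    k += result
    result = res + (res - items)
    j = [items % 34 for v in items if res >= k and k <= v]
    handle(k)
    log(result)
    k += 26 % 11
    return items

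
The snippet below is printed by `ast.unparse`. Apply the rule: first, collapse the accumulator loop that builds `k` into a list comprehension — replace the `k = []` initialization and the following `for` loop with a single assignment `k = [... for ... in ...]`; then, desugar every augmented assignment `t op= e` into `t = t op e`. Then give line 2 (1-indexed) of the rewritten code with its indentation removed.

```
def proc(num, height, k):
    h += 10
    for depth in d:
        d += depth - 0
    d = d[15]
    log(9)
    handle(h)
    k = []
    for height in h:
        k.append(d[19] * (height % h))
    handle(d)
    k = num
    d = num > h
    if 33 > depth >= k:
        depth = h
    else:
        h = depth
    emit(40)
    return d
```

Transformed code:
def proc(num, height, k):
    h = h + 10
    for depth in d:
        d = d + (depth - 0)
    d = d[15]
    log(9)
    handle(h)
    k = [d[19] * (height % h) for height in h]
    handle(d)
    k = num
    d = num > h
    if 33 > depth >= k:
        depth = h
    else:
        h = depth
    emit(40)
    return d

h = h + 10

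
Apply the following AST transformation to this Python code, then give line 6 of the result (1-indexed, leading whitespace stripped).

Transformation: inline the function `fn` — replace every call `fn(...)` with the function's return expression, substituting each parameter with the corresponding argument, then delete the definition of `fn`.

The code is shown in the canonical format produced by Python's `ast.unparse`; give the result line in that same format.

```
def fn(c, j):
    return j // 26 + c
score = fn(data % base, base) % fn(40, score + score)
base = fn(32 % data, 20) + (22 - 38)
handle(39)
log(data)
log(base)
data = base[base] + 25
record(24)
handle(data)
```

data = base[base] + 25

Transformed code:
score = (base // 26 + data % base) % ((score + score) // 26 + 40)
base = 20 // 26 + 32 % data + (22 - 38)
handle(39)
log(data)
log(base)
data = base[base] + 25
record(24)
handle(data)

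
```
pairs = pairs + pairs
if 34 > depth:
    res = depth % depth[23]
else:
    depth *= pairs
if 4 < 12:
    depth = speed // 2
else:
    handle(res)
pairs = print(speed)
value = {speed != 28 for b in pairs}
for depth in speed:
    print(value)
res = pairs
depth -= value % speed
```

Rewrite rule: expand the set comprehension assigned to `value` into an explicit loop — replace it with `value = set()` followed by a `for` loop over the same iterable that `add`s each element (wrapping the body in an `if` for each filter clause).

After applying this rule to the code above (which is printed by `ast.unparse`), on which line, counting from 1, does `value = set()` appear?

Transformed code:
pairs = pairs + pairs
if 34 > depth:
    res = depth % depth[23]
else:
    depth *= pairs
if 4 < 12:
    depth = speed // 2
else:
    handle(res)
pairs = print(speed)
value = set()
for b in pairs:
    value.add(speed != 28)
for depth in speed:
    print(value)
res = pairs
depth -= value % speed

11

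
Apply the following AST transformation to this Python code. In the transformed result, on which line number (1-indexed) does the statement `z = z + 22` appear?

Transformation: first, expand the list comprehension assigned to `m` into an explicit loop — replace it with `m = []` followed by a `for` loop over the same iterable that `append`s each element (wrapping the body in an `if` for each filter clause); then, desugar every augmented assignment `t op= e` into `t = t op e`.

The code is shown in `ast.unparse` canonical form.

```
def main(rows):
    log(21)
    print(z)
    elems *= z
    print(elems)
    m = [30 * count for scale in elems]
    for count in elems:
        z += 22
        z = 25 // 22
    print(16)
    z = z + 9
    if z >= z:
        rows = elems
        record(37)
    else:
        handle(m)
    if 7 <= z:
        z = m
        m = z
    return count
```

10

Transformed code:
def main(rows):
    log(21)
    print(z)
    elems = elems * z
    print(elems)
    m = []
    for scale in elems:
        m.append(30 * count)
    for count in elems:
        z = z + 22
        z = 25 // 22
    print(16)
    z = z + 9
    if z >= z:
        rows = elems
        record(37)
    else:
        handle(m)
    if 7 <= z:
        z = m
        m = z
    return count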